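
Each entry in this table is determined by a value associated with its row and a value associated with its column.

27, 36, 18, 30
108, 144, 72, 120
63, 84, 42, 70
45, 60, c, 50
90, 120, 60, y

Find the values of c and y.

c = 30, y = 100

Each row is a constant multiple of every other row — this is a multiplication table with the headers hidden.
Row 4 is 45/27 = 5/3 times row 1, so its entry in column 3 is 18 × 5/3 = 30.
Row 5 is 90/27 = 10/3 times row 1, so its entry in column 4 is 30 × 10/3 = 100.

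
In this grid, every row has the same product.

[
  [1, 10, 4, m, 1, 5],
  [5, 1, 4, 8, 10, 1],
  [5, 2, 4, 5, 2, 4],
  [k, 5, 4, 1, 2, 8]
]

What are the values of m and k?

m = 8, k = 5

Rows 2 and 3 each multiply to 1600, so every row has product 1600.
Row 1: 1×10×4×1×5 = 200, so the missing entry is 1600 ÷ 200 = 8.
Row 4: 5×4×1×2×8 = 320, so the missing entry is 1600 ÷ 320 = 5.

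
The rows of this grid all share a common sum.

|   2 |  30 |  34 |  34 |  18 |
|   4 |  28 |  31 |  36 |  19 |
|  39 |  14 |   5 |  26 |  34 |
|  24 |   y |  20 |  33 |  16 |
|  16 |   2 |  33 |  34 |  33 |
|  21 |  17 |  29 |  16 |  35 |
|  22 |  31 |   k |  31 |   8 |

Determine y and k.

y = 25, k = 26

Rows 5 and 6 both add up to 118, so every row sums to 118.
Row 4: 24 + 20 + 33 + 16 = 93, so the missing entry is 118 − 93 = 25.
Row 7: 22 + 31 + 31 + 8 = 92, so the missing entry is 118 − 92 = 26.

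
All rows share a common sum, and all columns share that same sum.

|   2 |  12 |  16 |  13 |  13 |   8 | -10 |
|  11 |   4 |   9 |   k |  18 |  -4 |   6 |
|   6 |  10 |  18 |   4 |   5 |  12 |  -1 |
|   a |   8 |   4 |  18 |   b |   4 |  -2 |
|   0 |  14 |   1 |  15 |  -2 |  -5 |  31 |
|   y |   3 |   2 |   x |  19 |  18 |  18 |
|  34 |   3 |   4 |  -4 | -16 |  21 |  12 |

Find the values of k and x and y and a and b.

Rows 1 and 3 both sum to 54, so that's the common total.
The known cells in column 5 total 37, leaving 54 − 37 = 17 for the blank.
The known cells in row 4 total 49, leaving 54 − 49 = 5 for the blank.
The known cells in column 1 total 58, leaving 54 − 58 = -4 for the blank.
The known cells in row 6 total 56, leaving 54 − 56 = -2 for the blank.
The known cells in row 2 total 44, leaving 54 − 44 = 10 for the blank.

k = 10, x = -2, y = -4, a = 5, b = 17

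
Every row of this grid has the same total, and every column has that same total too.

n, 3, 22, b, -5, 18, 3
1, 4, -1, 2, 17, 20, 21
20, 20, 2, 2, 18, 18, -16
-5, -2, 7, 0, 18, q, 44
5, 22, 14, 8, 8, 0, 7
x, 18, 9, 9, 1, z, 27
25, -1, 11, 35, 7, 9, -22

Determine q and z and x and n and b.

Rows 2 and 3 both sum to 64, so that's the common total.
Column 4 has 2 + 2 + 0 + 8 + 9 + 35 = 56; the blank must be 64 − 56 = 8.
Row 1 has 3 + 22 + 8 − 5 + 18 + 3 = 49; the blank must be 64 − 49 = 15.
Column 1 has 15 + 1 + 20 − 5 + 5 + 25 = 61; the blank must be 64 − 61 = 3.
Row 6 has 3 + 18 + 9 + 9 + 1 + 27 = 67; the blank must be 64 − 67 = -3.
Row 4 has -5 − 2 + 7 + 0 + 18 + 44 = 62; the blank must be 64 − 62 = 2.

q = 2, z = -3, x = 3, n = 15, b = 8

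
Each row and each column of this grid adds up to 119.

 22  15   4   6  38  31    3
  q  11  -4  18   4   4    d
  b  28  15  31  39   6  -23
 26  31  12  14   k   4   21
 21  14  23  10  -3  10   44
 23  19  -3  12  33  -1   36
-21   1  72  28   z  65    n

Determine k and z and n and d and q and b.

The known cells in row 4 total 108, leaving 119 − 108 = 11 for the blank.
The known cells in row 3 total 96, leaving 119 − 96 = 23 for the blank.
The known cells in column 5 total 122, leaving 119 − 122 = -3 for the blank.
The known cells in column 1 total 94, leaving 119 − 94 = 25 for the blank.
The known cells in row 7 total 142, leaving 119 − 142 = -23 for the blank.
The known cells in row 2 total 58, leaving 119 − 58 = 61 for the blank.

k = 11, z = -3, n = -23, d = 61, q = 25, b = 23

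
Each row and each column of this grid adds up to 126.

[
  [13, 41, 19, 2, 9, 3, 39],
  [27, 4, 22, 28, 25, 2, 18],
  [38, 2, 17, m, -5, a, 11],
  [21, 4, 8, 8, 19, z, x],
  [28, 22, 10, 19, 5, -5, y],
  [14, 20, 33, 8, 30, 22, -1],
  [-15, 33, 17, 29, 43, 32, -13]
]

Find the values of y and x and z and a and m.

Row 5 has 28 + 22 + 10 + 19 + 5 − 5 = 79; the blank must be 126 − 79 = 47.
Column 4 has 2 + 28 + 8 + 19 + 8 + 29 = 94; the blank must be 126 − 94 = 32.
Column 7 has 39 + 18 + 11 + 47 − 1 − 13 = 101; the blank must be 126 − 101 = 25.
Row 3 has 38 + 2 + 17 + 32 − 5 + 11 = 95; the blank must be 126 − 95 = 31.
Row 4 has 21 + 4 + 8 + 8 + 19 + 25 = 85; the blank must be 126 − 85 = 41.

y = 47, x = 25, z = 41, a = 31, m = 32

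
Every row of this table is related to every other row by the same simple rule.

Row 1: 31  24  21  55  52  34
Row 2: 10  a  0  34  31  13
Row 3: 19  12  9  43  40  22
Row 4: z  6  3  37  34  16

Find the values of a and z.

a = 3, z = 13

The difference between any two rows is the same in every column — this is an addition table with the headers hidden.
Row 2 minus row 1 is 13 − 34 = -21, so its entry in column 2 is 24 + (-21) = 3.
Row 4 minus row 1 is 16 − 34 = -18, so its entry in column 1 is 31 + (-18) = 13.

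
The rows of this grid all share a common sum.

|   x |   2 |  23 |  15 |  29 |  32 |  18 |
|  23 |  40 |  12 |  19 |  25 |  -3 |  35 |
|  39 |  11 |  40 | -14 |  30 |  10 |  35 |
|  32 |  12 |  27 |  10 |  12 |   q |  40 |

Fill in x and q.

x = 32, q = 18

Row 2 sums to 151 and so does row 3; that's the common total.
In row 1 the known cells total 119, leaving 151 − 119 = 32.
In row 4 the known cells total 133, leaving 151 − 133 = 18.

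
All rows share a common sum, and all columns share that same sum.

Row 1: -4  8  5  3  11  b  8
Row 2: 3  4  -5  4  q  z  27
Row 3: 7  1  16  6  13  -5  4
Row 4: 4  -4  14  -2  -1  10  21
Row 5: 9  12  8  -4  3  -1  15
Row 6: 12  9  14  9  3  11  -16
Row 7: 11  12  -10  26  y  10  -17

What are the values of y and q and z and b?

y = 10, q = 3, z = 6, b = 11

Rows 3 and 4 both sum to 42, so that's the common total.
Row 1 has -4 + 8 + 5 + 3 + 11 + 8 = 31; the blank must be 42 − 31 = 11.
Row 7 has 11 + 12 − 10 + 26 + 10 − 17 = 32; the blank must be 42 − 32 = 10.
Column 5 has 11 + 13 − 1 + 3 + 3 + 10 = 39; the blank must be 42 − 39 = 3.
Row 2 has 3 + 4 − 5 + 4 + 3 + 27 = 36; the blank must be 42 − 36 = 6.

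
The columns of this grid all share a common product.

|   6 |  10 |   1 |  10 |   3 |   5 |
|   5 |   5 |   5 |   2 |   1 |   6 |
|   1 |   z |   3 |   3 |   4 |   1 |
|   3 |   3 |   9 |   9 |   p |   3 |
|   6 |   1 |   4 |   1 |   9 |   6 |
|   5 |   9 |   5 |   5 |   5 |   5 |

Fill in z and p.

z = 2, p = 5

Columns 1 and 6 each multiply to 2700, so every column has product 2700.
Column 2: 10×5×3×1×9 = 1350, so the missing entry is 2700 ÷ 1350 = 2.
Column 5: 3×1×4×9×5 = 540, so the missing entry is 2700 ÷ 540 = 5.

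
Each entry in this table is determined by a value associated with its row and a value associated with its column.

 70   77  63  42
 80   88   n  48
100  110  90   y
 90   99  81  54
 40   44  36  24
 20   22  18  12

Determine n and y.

Each row is a constant multiple of every other row — this is a multiplication table with the headers hidden.
Row 2 is 80/70 = 8/7 times row 1, so its entry in column 3 is 63 × 8/7 = 72.
Row 3 is 100/70 = 10/7 times row 1, so its entry in column 4 is 42 × 10/7 = 60.

n = 72, y = 60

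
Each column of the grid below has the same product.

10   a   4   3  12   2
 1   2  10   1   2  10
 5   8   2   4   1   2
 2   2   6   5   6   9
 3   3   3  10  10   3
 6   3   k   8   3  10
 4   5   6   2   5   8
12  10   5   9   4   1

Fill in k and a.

Columns 4 and 5 each multiply to 86400, so every column has product 86400.
Column 3: 4×10×2×6×3×6×5 = 43200, so the missing entry is 86400 ÷ 43200 = 2.
Column 2: 2×8×2×3×3×5×10 = 14400, so the missing entry is 86400 ÷ 14400 = 6.

k = 2, a = 6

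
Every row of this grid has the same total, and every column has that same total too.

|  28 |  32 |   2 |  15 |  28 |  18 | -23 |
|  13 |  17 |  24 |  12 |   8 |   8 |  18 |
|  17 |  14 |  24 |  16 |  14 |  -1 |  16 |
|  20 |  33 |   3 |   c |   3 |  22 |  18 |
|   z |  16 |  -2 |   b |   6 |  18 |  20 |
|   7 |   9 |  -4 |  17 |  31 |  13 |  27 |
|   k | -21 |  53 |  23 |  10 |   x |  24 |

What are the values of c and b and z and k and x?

Rows 1 and 2 both sum to 100, so that's the common total.
The known cells in column 6 total 78, leaving 100 − 78 = 22 for the blank.
The known cells in row 4 total 99, leaving 100 − 99 = 1 for the blank.
The known cells in column 4 total 84, leaving 100 − 84 = 16 for the blank.
The known cells in row 5 total 74, leaving 100 − 74 = 26 for the blank.
The known cells in row 7 total 111, leaving 100 − 111 = -11 for the blank.

c = 1, b = 16, z = 26, k = -11, x = 22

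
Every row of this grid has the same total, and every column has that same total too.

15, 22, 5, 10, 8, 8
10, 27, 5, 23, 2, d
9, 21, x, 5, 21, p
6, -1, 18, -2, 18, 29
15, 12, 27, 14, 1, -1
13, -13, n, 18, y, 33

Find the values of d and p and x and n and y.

Rows 1 and 4 both sum to 68, so that's the common total.
Row 2 has 10 + 27 + 5 + 23 + 2 = 67; the blank must be 68 − 67 = 1.
Column 5 has 8 + 2 + 21 + 18 + 1 = 50; the blank must be 68 − 50 = 18.
Column 6 has 8 + 1 + 29 − 1 + 33 = 70; the blank must be 68 − 70 = -2.
Row 3 has 9 + 21 + 5 + 21 − 2 = 54; the blank must be 68 − 54 = 14.
Row 6 has 13 − 13 + 18 + 18 + 33 = 69; the blank must be 68 − 69 = -1.

d = 1, p = -2, x = 14, n = -1, y = 18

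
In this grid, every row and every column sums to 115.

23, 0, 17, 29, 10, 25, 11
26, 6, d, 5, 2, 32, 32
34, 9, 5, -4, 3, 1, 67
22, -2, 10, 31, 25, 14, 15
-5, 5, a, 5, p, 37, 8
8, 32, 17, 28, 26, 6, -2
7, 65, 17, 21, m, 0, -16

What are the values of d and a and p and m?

d = 12, a = 37, p = 28, m = 21

Row 2 has 26 + 6 + 5 + 2 + 32 + 32 = 103; the blank must be 115 − 103 = 12.
Row 7 has 7 + 65 + 17 + 21 + 0 − 16 = 94; the blank must be 115 − 94 = 21.
Column 5 has 10 + 2 + 3 + 25 + 26 + 21 = 87; the blank must be 115 − 87 = 28.
Row 5 has -5 + 5 + 5 + 28 + 37 + 8 = 78; the blank must be 115 − 78 = 37.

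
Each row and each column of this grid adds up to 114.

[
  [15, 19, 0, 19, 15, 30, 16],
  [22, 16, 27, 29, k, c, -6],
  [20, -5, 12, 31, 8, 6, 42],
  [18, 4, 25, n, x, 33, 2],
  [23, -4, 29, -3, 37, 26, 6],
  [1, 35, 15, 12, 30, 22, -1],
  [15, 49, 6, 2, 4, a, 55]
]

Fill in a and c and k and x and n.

a = -17, c = 14, k = 12, x = 8, n = 24

The known cells in row 7 total 131, leaving 114 − 131 = -17 for the blank.
The known cells in column 6 total 100, leaving 114 − 100 = 14 for the blank.
The known cells in row 2 total 102, leaving 114 − 102 = 12 for the blank.
The known cells in column 5 total 106, leaving 114 − 106 = 8 for the blank.
The known cells in row 4 total 90, leaving 114 − 90 = 24 for the blank.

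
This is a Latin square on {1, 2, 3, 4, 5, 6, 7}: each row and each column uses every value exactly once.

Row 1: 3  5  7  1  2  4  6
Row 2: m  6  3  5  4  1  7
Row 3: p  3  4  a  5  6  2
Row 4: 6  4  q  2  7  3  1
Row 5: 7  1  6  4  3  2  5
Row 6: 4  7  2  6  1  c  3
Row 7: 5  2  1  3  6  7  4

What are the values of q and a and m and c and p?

q = 5, a = 7, m = 2, c = 5, p = 1

Cell (6,6): row 6 already has {1, 2, 3, 4, 6, 7} → 5.
Cell (3,4): column 4 already has {1, 2, 3, 4, 5, 6} → 7.
Cell (3,1): row 3 already has {2, 3, 4, 5, 6, 7} → 1.
Cell (2,1): row 2 already has {1, 3, 4, 5, 6, 7} → 2.
For row 4, column 3: row 4 already has {1, 2, 3, 4, 6, 7}; that leaves 5.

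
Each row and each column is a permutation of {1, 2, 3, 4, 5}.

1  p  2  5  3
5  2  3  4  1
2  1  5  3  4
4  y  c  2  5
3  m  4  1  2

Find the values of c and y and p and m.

c = 1, y = 3, p = 4, m = 5

At (row 4, col 3): column 3 already has {2, 3, 4, 5}, so the value is 1.
Cell (4,2): row 4 already has {1, 2, 4, 5} → 3.
At (row 5, col 2): row 5 already has {1, 2, 3, 4}, so the value is 5.
At (row 1, col 2): row 1 already has {1, 2, 3, 5}, so the value is 4.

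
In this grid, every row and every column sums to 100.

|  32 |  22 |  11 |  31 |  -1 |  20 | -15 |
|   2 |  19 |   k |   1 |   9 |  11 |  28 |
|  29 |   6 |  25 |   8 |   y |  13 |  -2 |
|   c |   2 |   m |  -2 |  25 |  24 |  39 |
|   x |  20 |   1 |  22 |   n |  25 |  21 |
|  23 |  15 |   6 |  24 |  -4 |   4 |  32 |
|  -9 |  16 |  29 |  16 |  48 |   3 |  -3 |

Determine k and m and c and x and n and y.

Row 3 has 29 + 6 + 25 + 8 + 13 − 2 = 79; the blank must be 100 − 79 = 21.
Column 5 has -1 + 9 + 21 + 25 − 4 + 48 = 98; the blank must be 100 − 98 = 2.
Row 5 has 20 + 1 + 22 + 2 + 25 + 21 = 91; the blank must be 100 − 91 = 9.
Row 2 has 2 + 19 + 1 + 9 + 11 + 28 = 70; the blank must be 100 − 70 = 30.
Column 1 has 32 + 2 + 29 + 9 + 23 − 9 = 86; the blank must be 100 − 86 = 14.
Row 4 has 14 + 2 − 2 + 25 + 24 + 39 = 102; the blank must be 100 − 102 = -2.

k = 30, m = -2, c = 14, x = 9, n = 2, y = 21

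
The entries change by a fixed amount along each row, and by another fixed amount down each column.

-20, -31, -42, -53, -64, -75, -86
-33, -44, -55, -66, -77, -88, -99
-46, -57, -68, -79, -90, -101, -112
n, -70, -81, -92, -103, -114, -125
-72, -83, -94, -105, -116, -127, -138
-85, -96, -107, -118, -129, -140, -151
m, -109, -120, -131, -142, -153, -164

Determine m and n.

m = -98, n = -59

Along each row the entries change by -11 per step; down each column they change by -13.
Row 7: from -109 at column 2, stepping by -11 to column 1 gives -98.
Row 4: from -70 at column 2, stepping by -11 to column 1 gives -59.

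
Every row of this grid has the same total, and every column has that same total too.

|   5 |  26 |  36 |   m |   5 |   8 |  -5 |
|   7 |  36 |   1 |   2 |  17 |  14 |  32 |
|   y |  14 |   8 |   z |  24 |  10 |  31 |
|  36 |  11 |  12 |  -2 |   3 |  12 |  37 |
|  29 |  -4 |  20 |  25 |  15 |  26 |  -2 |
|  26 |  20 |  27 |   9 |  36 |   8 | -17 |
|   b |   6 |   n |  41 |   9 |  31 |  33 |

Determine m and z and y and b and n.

m = 34, z = 0, y = 22, b = -16, n = 5

Rows 2 and 4 both sum to 109, so that's the common total.
The known cells in column 3 total 104, leaving 109 − 104 = 5 for the blank.
The known cells in row 1 total 75, leaving 109 − 75 = 34 for the blank.
The known cells in column 4 total 109, leaving 109 − 109 = 0 for the blank.
The known cells in row 3 total 87, leaving 109 − 87 = 22 for the blank.
The known cells in row 7 total 125, leaving 109 − 125 = -16 for the blank.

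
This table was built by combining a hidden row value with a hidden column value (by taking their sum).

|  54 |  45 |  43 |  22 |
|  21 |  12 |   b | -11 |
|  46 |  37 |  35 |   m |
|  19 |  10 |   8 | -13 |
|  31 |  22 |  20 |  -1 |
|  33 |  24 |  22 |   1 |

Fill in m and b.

m = 14, b = 10

The difference between any two rows is the same in every column — this is an addition table with the headers hidden.
Row 3 minus row 1 is 46 − 54 = -8, so its entry in column 4 is 22 + (-8) = 14.
Row 2 minus row 1 is 21 − 54 = -33, so its entry in column 3 is 43 + (-33) = 10.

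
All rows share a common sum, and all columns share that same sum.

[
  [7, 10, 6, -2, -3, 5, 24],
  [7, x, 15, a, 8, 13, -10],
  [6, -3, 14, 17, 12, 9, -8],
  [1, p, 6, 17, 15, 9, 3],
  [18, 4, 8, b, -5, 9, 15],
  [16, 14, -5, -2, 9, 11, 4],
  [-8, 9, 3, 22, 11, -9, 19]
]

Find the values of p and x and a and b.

p = -4, x = 17, a = -3, b = -2

Rows 1 and 3 both sum to 47, so that's the common total.
The known cells in row 4 total 51, leaving 47 − 51 = -4 for the blank.
The known cells in column 2 total 30, leaving 47 − 30 = 17 for the blank.
The known cells in row 2 total 50, leaving 47 − 50 = -3 for the blank.
The known cells in row 5 total 49, leaving 47 − 49 = -2 for the blank.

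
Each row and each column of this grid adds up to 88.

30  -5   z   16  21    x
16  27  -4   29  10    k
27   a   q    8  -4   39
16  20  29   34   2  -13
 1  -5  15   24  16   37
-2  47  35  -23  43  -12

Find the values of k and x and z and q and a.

Column 2: -5 + 27 + 20 − 5 + 47 = 84, so its missing entry is 88 − 84 = 4.
Row 2: 16 + 27 − 4 + 29 + 10 = 78, so its missing entry is 88 − 78 = 10.
Column 6: 10 + 39 − 13 + 37 − 12 = 61, so its missing entry is 88 − 61 = 27.
Row 1: 30 − 5 + 16 + 21 + 27 = 89, so its missing entry is 88 − 89 = -1.
Row 3: 27 + 4 + 8 − 4 + 39 = 74, so its missing entry is 88 − 74 = 14.

k = 10, x = 27, z = -1, q = 14, a = 4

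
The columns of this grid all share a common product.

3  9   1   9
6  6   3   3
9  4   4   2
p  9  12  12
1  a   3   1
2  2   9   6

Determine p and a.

p = 12, a = 1

Columns 3 and 4 each multiply to 3888, so every column has product 3888.
Column 1: 3×6×9×1×2 = 324, so the missing entry is 3888 ÷ 324 = 12.
Column 2: 9×6×4×9×2 = 3888, so the missing entry is 3888 ÷ 3888 = 1.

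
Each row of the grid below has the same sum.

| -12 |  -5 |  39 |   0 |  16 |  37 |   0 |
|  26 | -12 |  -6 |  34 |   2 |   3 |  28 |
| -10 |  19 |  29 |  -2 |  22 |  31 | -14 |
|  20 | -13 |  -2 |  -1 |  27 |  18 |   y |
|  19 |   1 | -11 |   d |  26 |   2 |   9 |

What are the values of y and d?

y = 26, d = 29

The complete rows each total 75.
Row 4 is missing 75 − 49 = 26 (since 20 − 13 − 2 − 1 + 27 + 18 = 49).
Row 5 is missing 75 − 46 = 29 (since 19 + 1 − 11 + 26 + 2 + 9 = 46).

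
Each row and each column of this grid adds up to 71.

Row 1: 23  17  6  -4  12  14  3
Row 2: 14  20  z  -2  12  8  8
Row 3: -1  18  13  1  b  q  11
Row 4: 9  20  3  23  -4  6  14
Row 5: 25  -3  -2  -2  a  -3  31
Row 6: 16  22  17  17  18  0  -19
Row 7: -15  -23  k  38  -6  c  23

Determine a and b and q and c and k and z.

Row 5: 25 − 3 − 2 − 2 − 3 + 31 = 46, so its missing entry is 71 − 46 = 25.
Column 5: 12 + 12 − 4 + 25 + 18 − 6 = 57, so its missing entry is 71 − 57 = 14.
Row 2: 14 + 20 − 2 + 12 + 8 + 8 = 60, so its missing entry is 71 − 60 = 11.
Column 3: 6 + 11 + 13 + 3 − 2 + 17 = 48, so its missing entry is 71 − 48 = 23.
Row 7: -15 − 23 + 23 + 38 − 6 + 23 = 40, so its missing entry is 71 − 40 = 31.
Row 3: -1 + 18 + 13 + 1 + 14 + 11 = 56, so its missing entry is 71 − 56 = 15.

a = 25, b = 14, q = 15, c = 31, k = 23, z = 11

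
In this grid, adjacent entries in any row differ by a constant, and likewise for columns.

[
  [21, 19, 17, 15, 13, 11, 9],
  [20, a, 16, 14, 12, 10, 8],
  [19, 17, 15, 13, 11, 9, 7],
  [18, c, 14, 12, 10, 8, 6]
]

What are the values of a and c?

Along each row the entries change by -2 per step; down each column they change by -1.
Row 2: from 20 at column 1, stepping by -2 to column 2 gives 18.
Row 4: from 18 at column 1, stepping by -2 to column 2 gives 16.

a = 18, c = 16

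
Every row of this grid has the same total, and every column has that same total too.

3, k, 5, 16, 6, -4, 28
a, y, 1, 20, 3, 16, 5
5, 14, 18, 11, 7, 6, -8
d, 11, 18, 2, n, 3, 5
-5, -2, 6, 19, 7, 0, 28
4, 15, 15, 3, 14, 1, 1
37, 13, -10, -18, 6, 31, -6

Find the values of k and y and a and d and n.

Rows 3 and 5 both sum to 53, so that's the common total.
Row 1: 3 + 5 + 16 + 6 − 4 + 28 = 54, so its missing entry is 53 − 54 = -1.
Column 5: 6 + 3 + 7 + 7 + 14 + 6 = 43, so its missing entry is 53 − 43 = 10.
Column 2: -1 + 14 + 11 − 2 + 15 + 13 = 50, so its missing entry is 53 − 50 = 3.
Row 4: 11 + 18 + 2 + 10 + 3 + 5 = 49, so its missing entry is 53 − 49 = 4.
Row 2: 3 + 1 + 20 + 3 + 16 + 5 = 48, so its missing entry is 53 − 48 = 5.

k = -1, y = 3, a = 5, d = 4, n = 10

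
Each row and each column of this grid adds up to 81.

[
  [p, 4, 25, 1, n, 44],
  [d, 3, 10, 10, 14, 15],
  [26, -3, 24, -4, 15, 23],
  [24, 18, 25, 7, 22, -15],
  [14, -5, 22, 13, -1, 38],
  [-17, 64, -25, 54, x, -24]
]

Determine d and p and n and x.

Row 2 has 3 + 10 + 10 + 14 + 15 = 52; the blank must be 81 − 52 = 29.
Row 6 has -17 + 64 − 25 + 54 − 24 = 52; the blank must be 81 − 52 = 29.
Column 5 has 14 + 15 + 22 − 1 + 29 = 79; the blank must be 81 − 79 = 2.
Row 1 has 4 + 25 + 1 + 2 + 44 = 76; the blank must be 81 − 76 = 5.

d = 29, p = 5, n = 2, x = 29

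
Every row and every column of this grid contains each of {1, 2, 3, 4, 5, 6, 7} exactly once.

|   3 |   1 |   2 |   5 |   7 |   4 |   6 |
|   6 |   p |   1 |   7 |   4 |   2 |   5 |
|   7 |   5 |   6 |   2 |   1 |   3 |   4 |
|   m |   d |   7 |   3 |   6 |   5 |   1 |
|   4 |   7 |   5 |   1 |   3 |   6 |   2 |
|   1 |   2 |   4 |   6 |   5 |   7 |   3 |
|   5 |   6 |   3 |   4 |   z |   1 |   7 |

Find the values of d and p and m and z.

d = 4, p = 3, m = 2, z = 2

Cell (2,2): row 2 already has {1, 2, 4, 5, 6, 7} → 3.
Cell (4,2): column 2 already has {1, 2, 3, 5, 6, 7} → 4.
For row 7, column 5: row 7 already has {1, 3, 4, 5, 6, 7}; that leaves 2.
Cell (4,1): row 4 already has {1, 3, 4, 5, 6, 7} → 2.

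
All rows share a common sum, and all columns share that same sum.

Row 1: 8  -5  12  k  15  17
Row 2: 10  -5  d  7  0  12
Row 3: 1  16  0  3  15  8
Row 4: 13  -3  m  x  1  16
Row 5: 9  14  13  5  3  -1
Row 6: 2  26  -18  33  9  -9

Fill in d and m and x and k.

d = 19, m = 17, x = -1, k = -4

Rows 3 and 5 both sum to 43, so that's the common total.
The known cells in row 2 total 24, leaving 43 − 24 = 19 for the blank.
The known cells in column 3 total 26, leaving 43 − 26 = 17 for the blank.
The known cells in row 4 total 44, leaving 43 − 44 = -1 for the blank.
The known cells in row 1 total 47, leaving 43 − 47 = -4 for the blank.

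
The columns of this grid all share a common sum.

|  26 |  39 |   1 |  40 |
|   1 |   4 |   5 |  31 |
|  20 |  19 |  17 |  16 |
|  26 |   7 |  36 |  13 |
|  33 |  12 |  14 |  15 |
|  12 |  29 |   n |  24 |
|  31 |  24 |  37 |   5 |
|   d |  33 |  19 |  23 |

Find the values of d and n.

d = 18, n = 38

Columns 2 and 4 both add up to 167, so every column sums to 167.
Column 1: 26 + 1 + 20 + 26 + 33 + 12 + 31 = 149, so the missing entry is 167 − 149 = 18.
Column 3: 1 + 5 + 17 + 36 + 14 + 37 + 19 = 129, so the missing entry is 167 − 129 = 38.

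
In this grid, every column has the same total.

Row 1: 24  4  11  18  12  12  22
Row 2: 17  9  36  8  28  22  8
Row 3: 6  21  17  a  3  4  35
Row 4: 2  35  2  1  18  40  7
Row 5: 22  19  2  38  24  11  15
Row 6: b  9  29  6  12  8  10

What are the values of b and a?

b = 26, a = 26

Columns 6 and 7 both add up to 97, so every column sums to 97.
Column 1: 24 + 17 + 6 + 2 + 22 = 71, so the missing entry is 97 − 71 = 26.
Column 4: 18 + 8 + 1 + 38 + 6 = 71, so the missing entry is 97 − 71 = 26.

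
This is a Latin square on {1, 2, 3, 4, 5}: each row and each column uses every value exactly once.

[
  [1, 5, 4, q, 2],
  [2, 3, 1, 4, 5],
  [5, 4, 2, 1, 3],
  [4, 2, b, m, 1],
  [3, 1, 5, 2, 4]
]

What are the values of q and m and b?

For row 4, column 3: column 3 already has {1, 2, 4, 5}; that leaves 3.
At (row 1, col 4): row 1 already has {1, 2, 4, 5}, so the value is 3.
At (row 4, col 4): row 4 already has {1, 2, 3, 4}, so the value is 5.

q = 3, m = 5, b = 3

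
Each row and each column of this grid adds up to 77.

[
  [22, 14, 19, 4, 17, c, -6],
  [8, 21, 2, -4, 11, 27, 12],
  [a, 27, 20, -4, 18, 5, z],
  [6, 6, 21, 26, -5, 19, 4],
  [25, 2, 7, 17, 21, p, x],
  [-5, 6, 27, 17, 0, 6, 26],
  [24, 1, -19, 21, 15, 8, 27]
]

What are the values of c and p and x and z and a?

The known cells in column 1 total 80, leaving 77 − 80 = -3 for the blank.
The known cells in row 3 total 63, leaving 77 − 63 = 14 for the blank.
The known cells in column 7 total 77, leaving 77 − 77 = 0 for the blank.
The known cells in row 5 total 72, leaving 77 − 72 = 5 for the blank.
The known cells in row 1 total 70, leaving 77 − 70 = 7 for the blank.

c = 7, p = 5, x = 0, z = 14, a = -3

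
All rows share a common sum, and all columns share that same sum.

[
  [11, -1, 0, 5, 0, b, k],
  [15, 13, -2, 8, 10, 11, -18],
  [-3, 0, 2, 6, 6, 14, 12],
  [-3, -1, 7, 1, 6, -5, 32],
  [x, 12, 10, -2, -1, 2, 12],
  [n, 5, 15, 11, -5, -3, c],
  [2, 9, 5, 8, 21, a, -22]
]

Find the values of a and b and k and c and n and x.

Rows 2 and 3 both sum to 37, so that's the common total.
Row 5 has 12 + 10 − 2 − 1 + 2 + 12 = 33; the blank must be 37 − 33 = 4.
Row 7 has 2 + 9 + 5 + 8 + 21 − 22 = 23; the blank must be 37 − 23 = 14.
Column 1 has 11 + 15 − 3 − 3 + 4 + 2 = 26; the blank must be 37 − 26 = 11.
Row 6 has 11 + 5 + 15 + 11 − 5 − 3 = 34; the blank must be 37 − 34 = 3.
Column 7 has -18 + 12 + 32 + 12 + 3 − 22 = 19; the blank must be 37 − 19 = 18.
Row 1 has 11 − 1 + 0 + 5 + 0 + 18 = 33; the blank must be 37 − 33 = 4.

a = 14, b = 4, k = 18, c = 3, n = 11, x = 4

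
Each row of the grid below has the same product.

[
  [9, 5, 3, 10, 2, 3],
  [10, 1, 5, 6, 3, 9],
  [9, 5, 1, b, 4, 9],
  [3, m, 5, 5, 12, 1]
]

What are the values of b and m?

Rows 1 and 2 each multiply to 8100, so every row has product 8100.
Row 3: 9×5×1×4×9 = 1620, so the missing entry is 8100 ÷ 1620 = 5.
Row 4: 3×5×5×12×1 = 900, so the missing entry is 8100 ÷ 900 = 9.

b = 5, m = 9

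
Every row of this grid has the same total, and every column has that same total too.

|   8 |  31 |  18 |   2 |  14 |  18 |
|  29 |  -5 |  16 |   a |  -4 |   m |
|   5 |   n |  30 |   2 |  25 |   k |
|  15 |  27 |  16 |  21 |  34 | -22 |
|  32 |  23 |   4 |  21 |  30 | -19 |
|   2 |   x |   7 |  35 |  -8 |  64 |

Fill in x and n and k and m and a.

x = -9, n = 24, k = 5, m = 45, a = 10

Rows 1 and 4 both sum to 91, so that's the common total.
Row 6 has 2 + 7 + 35 − 8 + 64 = 100; the blank must be 91 − 100 = -9.
Column 2 has 31 − 5 + 27 + 23 − 9 = 67; the blank must be 91 − 67 = 24.
Row 3 has 5 + 24 + 30 + 2 + 25 = 86; the blank must be 91 − 86 = 5.
Column 6 has 18 + 5 − 22 − 19 + 64 = 46; the blank must be 91 − 46 = 45.
Row 2 has 29 − 5 + 16 − 4 + 45 = 81; the blank must be 91 − 81 = 10.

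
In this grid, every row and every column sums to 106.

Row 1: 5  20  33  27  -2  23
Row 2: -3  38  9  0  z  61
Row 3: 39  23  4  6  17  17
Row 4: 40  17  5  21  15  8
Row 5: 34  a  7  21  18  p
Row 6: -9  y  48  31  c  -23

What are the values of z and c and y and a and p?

z = 1, c = 57, y = 2, a = 6, p = 20

The known cells in row 2 total 105, leaving 106 − 105 = 1 for the blank.
The known cells in column 5 total 49, leaving 106 − 49 = 57 for the blank.
The known cells in row 6 total 104, leaving 106 − 104 = 2 for the blank.
The known cells in column 6 total 86, leaving 106 − 86 = 20 for the blank.
The known cells in row 5 total 100, leaving 106 − 100 = 6 for the blank.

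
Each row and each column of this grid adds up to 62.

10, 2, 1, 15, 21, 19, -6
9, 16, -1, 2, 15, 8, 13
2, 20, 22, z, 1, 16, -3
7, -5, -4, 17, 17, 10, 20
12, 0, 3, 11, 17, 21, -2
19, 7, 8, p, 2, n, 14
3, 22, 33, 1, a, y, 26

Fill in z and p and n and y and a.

The known cells in column 5 total 73, leaving 62 − 73 = -11 for the blank.
The known cells in row 7 total 74, leaving 62 − 74 = -12 for the blank.
The known cells in column 6 total 62, leaving 62 − 62 = 0 for the blank.
The known cells in row 3 total 58, leaving 62 − 58 = 4 for the blank.
The known cells in row 6 total 50, leaving 62 − 50 = 12 for the blank.

z = 4, p = 12, n = 0, y = -12, a = -11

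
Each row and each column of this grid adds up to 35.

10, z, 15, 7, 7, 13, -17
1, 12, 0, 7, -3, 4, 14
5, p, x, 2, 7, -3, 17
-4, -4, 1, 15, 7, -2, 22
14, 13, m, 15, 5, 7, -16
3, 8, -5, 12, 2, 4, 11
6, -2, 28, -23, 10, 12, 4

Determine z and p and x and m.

Row 1 has 10 + 15 + 7 + 7 + 13 − 17 = 35; the blank must be 35 − 35 = 0.
Column 2 has 0 + 12 − 4 + 13 + 8 − 2 = 27; the blank must be 35 − 27 = 8.
Row 5 has 14 + 13 + 15 + 5 + 7 − 16 = 38; the blank must be 35 − 38 = -3.
Row 3 has 5 + 8 + 2 + 7 − 3 + 17 = 36; the blank must be 35 − 36 = -1.

z = 0, p = 8, x = -1, m = -3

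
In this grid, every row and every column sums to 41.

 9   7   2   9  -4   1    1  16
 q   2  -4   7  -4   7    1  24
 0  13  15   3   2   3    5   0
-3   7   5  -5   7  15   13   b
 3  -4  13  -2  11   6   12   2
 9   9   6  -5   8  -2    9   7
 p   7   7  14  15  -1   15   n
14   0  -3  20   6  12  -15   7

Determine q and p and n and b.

Row 2 has 2 − 4 + 7 − 4 + 7 + 1 + 24 = 33; the blank must be 41 − 33 = 8.
Row 4 has -3 + 7 + 5 − 5 + 7 + 15 + 13 = 39; the blank must be 41 − 39 = 2.
Column 8 has 16 + 24 + 0 + 2 + 2 + 7 + 7 = 58; the blank must be 41 − 58 = -17.
Row 7 has 7 + 7 + 14 + 15 − 1 + 15 − 17 = 40; the blank must be 41 − 40 = 1.

q = 8, p = 1, n = -17, b = 2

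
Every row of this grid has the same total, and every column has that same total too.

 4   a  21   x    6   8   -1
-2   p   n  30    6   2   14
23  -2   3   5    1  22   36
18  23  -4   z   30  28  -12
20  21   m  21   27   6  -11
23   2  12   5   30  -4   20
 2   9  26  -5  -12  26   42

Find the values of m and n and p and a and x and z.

Rows 3 and 6 both sum to 88, so that's the common total.
The known cells in row 5 total 84, leaving 88 − 84 = 4 for the blank.
The known cells in column 3 total 62, leaving 88 − 62 = 26 for the blank.
The known cells in row 2 total 76, leaving 88 − 76 = 12 for the blank.
The known cells in column 2 total 65, leaving 88 − 65 = 23 for the blank.
The known cells in row 1 total 61, leaving 88 − 61 = 27 for the blank.
The known cells in row 4 total 83, leaving 88 − 83 = 5 for the blank.

m = 4, n = 26, p = 12, a = 23, x = 27, z = 5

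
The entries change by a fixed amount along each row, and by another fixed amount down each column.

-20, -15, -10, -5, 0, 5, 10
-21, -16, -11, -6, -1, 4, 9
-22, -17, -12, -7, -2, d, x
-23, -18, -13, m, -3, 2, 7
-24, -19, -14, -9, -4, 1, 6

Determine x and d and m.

Along each row the entries change by 5 per step; down each column they change by -1.
Row 3: from -22 at column 1, stepping by 5 to column 7 gives 8.
Row 3: from -22 at column 1, stepping by 5 to column 6 gives 3.
Row 4: from -23 at column 1, stepping by 5 to column 4 gives -8.

x = 8, d = 3, m = -8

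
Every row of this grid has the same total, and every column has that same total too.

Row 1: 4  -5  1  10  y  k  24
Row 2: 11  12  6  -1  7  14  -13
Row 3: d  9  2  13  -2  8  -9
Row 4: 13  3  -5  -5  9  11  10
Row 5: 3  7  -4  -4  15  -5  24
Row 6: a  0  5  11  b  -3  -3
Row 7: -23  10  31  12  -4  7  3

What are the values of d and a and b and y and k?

Rows 2 and 4 both sum to 36, so that's the common total.
Row 3: 9 + 2 + 13 − 2 + 8 − 9 = 21, so its missing entry is 36 − 21 = 15.
Column 1: 4 + 11 + 15 + 13 + 3 − 23 = 23, so its missing entry is 36 − 23 = 13.
Row 6: 13 + 0 + 5 + 11 − 3 − 3 = 23, so its missing entry is 36 − 23 = 13.
Column 5: 7 − 2 + 9 + 15 + 13 − 4 = 38, so its missing entry is 36 − 38 = -2.
Row 1: 4 − 5 + 1 + 10 − 2 + 24 = 32, so its missing entry is 36 − 32 = 4.

d = 15, a = 13, b = 13, y = -2, k = 4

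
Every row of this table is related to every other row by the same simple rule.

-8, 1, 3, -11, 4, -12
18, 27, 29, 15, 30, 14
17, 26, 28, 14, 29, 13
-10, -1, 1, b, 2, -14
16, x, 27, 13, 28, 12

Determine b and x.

b = -13, x = 25

The difference between any two rows is the same in every column — this is an addition table with the headers hidden.
Row 4 minus row 1 is -10 − (-8) = -2, so its entry in column 4 is -11 + (-2) = -13.
Row 5 minus row 1 is 16 − (-8) = 24, so its entry in column 2 is 1 + 24 = 25.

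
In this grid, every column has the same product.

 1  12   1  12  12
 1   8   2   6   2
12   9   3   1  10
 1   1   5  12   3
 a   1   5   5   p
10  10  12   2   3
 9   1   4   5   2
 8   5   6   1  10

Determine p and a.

p = 1, a = 5

Columns 2 and 4 each multiply to 43200, so every column has product 43200.
Column 5: 12×2×10×3×3×2×10 = 43200, so the missing entry is 43200 ÷ 43200 = 1.
Column 1: 1×1×12×1×10×9×8 = 8640, so the missing entry is 43200 ÷ 8640 = 5.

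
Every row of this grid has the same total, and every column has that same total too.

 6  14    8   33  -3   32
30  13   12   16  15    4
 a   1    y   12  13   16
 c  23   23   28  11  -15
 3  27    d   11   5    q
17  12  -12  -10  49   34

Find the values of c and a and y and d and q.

c = 20, a = 14, y = 34, d = 25, q = 19

Rows 1 and 2 both sum to 90, so that's the common total.
Row 4 has 23 + 23 + 28 + 11 − 15 = 70; the blank must be 90 − 70 = 20.
Column 1 has 6 + 30 + 20 + 3 + 17 = 76; the blank must be 90 − 76 = 14.
Column 6 has 32 + 4 + 16 − 15 + 34 = 71; the blank must be 90 − 71 = 19.
Row 5 has 3 + 27 + 11 + 5 + 19 = 65; the blank must be 90 − 65 = 25.
Row 3 has 14 + 1 + 12 + 13 + 16 = 56; the blank must be 90 − 56 = 34.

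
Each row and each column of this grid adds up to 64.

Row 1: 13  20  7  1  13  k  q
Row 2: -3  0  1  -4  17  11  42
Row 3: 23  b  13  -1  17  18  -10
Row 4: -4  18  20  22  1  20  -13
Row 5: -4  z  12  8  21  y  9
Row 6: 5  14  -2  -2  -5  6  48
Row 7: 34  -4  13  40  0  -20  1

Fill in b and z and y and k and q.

b = 4, z = 12, y = 6, k = 23, q = -13

Row 3 has 23 + 13 − 1 + 17 + 18 − 10 = 60; the blank must be 64 − 60 = 4.
Column 7 has 42 − 10 − 13 + 9 + 48 + 1 = 77; the blank must be 64 − 77 = -13.
Row 1 has 13 + 20 + 7 + 1 + 13 − 13 = 41; the blank must be 64 − 41 = 23.
Column 6 has 23 + 11 + 18 + 20 + 6 − 20 = 58; the blank must be 64 − 58 = 6.
Row 5 has -4 + 12 + 8 + 21 + 6 + 9 = 52; the blank must be 64 − 52 = 12.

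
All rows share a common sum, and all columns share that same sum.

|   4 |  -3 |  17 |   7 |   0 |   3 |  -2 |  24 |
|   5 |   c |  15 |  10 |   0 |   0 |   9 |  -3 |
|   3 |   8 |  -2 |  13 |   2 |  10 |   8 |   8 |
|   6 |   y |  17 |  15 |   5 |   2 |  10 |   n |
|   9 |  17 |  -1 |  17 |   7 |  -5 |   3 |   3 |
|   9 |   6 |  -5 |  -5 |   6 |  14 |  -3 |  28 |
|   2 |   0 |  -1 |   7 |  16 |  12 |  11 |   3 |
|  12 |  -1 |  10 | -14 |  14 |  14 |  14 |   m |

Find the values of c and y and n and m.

Rows 1 and 3 both sum to 50, so that's the common total.
Row 2 has 5 + 15 + 10 + 0 + 0 + 9 − 3 = 36; the blank must be 50 − 36 = 14.
Column 2 has -3 + 14 + 8 + 17 + 6 + 0 − 1 = 41; the blank must be 50 − 41 = 9.
Row 4 has 6 + 9 + 17 + 15 + 5 + 2 + 10 = 64; the blank must be 50 − 64 = -14.
Row 8 has 12 − 1 + 10 − 14 + 14 + 14 + 14 = 49; the blank must be 50 − 49 = 1.

c = 14, y = 9, n = -14, m = 1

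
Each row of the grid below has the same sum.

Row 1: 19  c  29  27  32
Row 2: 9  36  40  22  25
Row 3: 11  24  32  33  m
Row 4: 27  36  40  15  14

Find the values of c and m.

c = 25, m = 32

Rows 2 and 4 both add up to 132, so every row sums to 132.
Row 1: 19 + 29 + 27 + 32 = 107, so the missing entry is 132 − 107 = 25.
Row 3: 11 + 24 + 32 + 33 = 100, so the missing entry is 132 − 100 = 32.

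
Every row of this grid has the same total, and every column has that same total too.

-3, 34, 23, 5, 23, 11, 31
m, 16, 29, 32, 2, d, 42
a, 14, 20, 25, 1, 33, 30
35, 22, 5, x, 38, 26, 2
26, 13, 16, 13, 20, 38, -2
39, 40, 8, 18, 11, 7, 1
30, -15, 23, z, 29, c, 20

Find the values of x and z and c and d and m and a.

x = -4, z = 35, c = 2, d = 7, m = -4, a = 1

Rows 1 and 5 both sum to 124, so that's the common total.
The known cells in row 3 total 123, leaving 124 − 123 = 1 for the blank.
The known cells in row 4 total 128, leaving 124 − 128 = -4 for the blank.
The known cells in column 1 total 128, leaving 124 − 128 = -4 for the blank.
The known cells in row 2 total 117, leaving 124 − 117 = 7 for the blank.
The known cells in column 6 total 122, leaving 124 − 122 = 2 for the blank.
The known cells in row 7 total 89, leaving 124 − 89 = 35 for the blank.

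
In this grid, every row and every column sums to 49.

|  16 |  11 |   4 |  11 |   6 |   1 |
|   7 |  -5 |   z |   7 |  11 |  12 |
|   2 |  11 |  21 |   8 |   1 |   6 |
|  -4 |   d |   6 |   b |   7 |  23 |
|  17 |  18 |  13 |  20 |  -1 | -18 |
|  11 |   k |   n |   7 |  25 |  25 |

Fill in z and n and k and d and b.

z = 17, n = -12, k = -7, d = 21, b = -4

The known cells in row 2 total 32, leaving 49 − 32 = 17 for the blank.
The known cells in column 4 total 53, leaving 49 − 53 = -4 for the blank.
The known cells in row 4 total 28, leaving 49 − 28 = 21 for the blank.
The known cells in column 2 total 56, leaving 49 − 56 = -7 for the blank.
The known cells in row 6 total 61, leaving 49 − 61 = -12 for the blank.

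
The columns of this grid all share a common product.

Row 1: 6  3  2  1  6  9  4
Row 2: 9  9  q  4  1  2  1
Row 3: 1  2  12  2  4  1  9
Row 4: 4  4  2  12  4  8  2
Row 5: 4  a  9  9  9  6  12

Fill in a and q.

a = 4, q = 2

Columns 5 and 6 each multiply to 864, so every column has product 864.
Column 2: 3×9×2×4 = 216, so the missing entry is 864 ÷ 216 = 4.
Column 3: 2×12×2×9 = 432, so the missing entry is 864 ÷ 432 = 2.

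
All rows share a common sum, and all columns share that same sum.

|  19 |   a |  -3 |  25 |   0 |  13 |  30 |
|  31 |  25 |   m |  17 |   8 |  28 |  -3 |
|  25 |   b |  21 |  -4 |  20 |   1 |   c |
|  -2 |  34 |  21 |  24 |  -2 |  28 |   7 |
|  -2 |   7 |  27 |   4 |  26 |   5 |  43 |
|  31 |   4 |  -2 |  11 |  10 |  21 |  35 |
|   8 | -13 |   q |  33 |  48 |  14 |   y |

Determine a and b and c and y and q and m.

a = 26, b = 27, c = 20, y = -22, q = 42, m = 4

Rows 4 and 5 both sum to 110, so that's the common total.
Row 1: 19 − 3 + 25 + 0 + 13 + 30 = 84, so its missing entry is 110 − 84 = 26.
Row 2: 31 + 25 + 17 + 8 + 28 − 3 = 106, so its missing entry is 110 − 106 = 4.
Column 3: -3 + 4 + 21 + 21 + 27 − 2 = 68, so its missing entry is 110 − 68 = 42.
Column 2: 26 + 25 + 34 + 7 + 4 − 13 = 83, so its missing entry is 110 − 83 = 27.
Row 3: 25 + 27 + 21 − 4 + 20 + 1 = 90, so its missing entry is 110 − 90 = 20.
Row 7: 8 − 13 + 42 + 33 + 48 + 14 = 132, so its missing entry is 110 − 132 = -22.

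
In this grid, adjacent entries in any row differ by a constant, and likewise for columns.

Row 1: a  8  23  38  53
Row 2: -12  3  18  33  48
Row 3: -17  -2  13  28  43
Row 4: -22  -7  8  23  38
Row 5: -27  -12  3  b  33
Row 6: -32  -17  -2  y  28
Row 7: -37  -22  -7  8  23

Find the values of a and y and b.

a = -7, y = 13, b = 18

Along each row the entries change by 15 per step; down each column they change by -5.
Row 1: from 8 at column 2, stepping by 15 to column 1 gives -7.
Row 6: from -32 at column 1, stepping by 15 to column 4 gives 13.
Row 5: from -27 at column 1, stepping by 15 to column 4 gives 18.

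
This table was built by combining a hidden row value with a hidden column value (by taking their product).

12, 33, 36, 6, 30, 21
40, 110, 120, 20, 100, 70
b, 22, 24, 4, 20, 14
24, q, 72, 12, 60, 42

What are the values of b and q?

Each row is a constant multiple of every other row — this is a multiplication table with the headers hidden.
Row 3 is 4/6 = 2/3 times row 1, so its entry in column 1 is 12 × 2/3 = 8.
Row 4 is 12/6 = 2/1 times row 1, so its entry in column 2 is 33 × 2/1 = 66.

b = 8, q = 66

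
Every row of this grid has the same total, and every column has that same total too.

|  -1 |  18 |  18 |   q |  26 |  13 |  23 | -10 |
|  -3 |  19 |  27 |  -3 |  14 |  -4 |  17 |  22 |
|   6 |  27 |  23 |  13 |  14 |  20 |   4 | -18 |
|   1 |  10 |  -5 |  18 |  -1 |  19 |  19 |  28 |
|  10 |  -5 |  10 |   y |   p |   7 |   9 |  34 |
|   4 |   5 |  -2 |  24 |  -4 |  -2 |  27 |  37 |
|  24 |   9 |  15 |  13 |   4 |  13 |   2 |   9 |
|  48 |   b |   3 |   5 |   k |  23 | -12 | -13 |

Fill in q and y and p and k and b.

q = 2, y = 17, p = 7, k = 29, b = 6

Rows 2 and 3 both sum to 89, so that's the common total.
Column 2 has 18 + 19 + 27 + 10 − 5 + 5 + 9 = 83; the blank must be 89 − 83 = 6.
Row 8 has 48 + 6 + 3 + 5 + 23 − 12 − 13 = 60; the blank must be 89 − 60 = 29.
Column 5 has 26 + 14 + 14 − 1 − 4 + 4 + 29 = 82; the blank must be 89 − 82 = 7.
Row 5 has 10 − 5 + 10 + 7 + 7 + 9 + 34 = 72; the blank must be 89 − 72 = 17.
Row 1 has -1 + 18 + 18 + 26 + 13 + 23 − 10 = 87; the blank must be 89 − 87 = 2.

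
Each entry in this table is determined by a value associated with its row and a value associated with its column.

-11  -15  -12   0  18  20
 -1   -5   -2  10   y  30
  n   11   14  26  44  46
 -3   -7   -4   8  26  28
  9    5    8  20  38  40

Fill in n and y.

The difference between any two rows is the same in every column — this is an addition table with the headers hidden.
Row 3 minus row 1 is 14 − (-12) = 26, so its entry in column 1 is -11 + 26 = 15.
Row 2 minus row 1 is -2 − (-12) = 10, so its entry in column 5 is 18 + 10 = 28.

n = 15, y = 28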